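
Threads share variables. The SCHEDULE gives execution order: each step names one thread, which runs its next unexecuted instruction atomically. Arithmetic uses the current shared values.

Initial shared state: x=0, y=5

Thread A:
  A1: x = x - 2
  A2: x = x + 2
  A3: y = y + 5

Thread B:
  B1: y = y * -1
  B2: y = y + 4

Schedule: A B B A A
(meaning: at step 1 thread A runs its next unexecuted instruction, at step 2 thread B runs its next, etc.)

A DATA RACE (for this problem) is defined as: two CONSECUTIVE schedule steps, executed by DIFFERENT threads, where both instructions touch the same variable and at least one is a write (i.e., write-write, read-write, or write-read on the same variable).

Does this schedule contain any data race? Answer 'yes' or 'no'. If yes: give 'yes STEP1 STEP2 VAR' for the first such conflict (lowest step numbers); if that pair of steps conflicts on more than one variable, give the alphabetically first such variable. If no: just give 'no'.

Steps 1,2: A(r=x,w=x) vs B(r=y,w=y). No conflict.
Steps 2,3: same thread (B). No race.
Steps 3,4: B(r=y,w=y) vs A(r=x,w=x). No conflict.
Steps 4,5: same thread (A). No race.

Answer: no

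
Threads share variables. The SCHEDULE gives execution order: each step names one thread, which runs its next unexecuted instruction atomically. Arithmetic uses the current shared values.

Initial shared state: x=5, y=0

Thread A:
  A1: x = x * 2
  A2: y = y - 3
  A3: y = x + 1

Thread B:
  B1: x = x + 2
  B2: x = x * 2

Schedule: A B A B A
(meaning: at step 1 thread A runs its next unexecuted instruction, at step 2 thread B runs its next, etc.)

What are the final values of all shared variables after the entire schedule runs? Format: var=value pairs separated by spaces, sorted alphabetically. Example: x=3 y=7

Answer: x=24 y=25

Derivation:
Step 1: thread A executes A1 (x = x * 2). Shared: x=10 y=0. PCs: A@1 B@0
Step 2: thread B executes B1 (x = x + 2). Shared: x=12 y=0. PCs: A@1 B@1
Step 3: thread A executes A2 (y = y - 3). Shared: x=12 y=-3. PCs: A@2 B@1
Step 4: thread B executes B2 (x = x * 2). Shared: x=24 y=-3. PCs: A@2 B@2
Step 5: thread A executes A3 (y = x + 1). Shared: x=24 y=25. PCs: A@3 B@2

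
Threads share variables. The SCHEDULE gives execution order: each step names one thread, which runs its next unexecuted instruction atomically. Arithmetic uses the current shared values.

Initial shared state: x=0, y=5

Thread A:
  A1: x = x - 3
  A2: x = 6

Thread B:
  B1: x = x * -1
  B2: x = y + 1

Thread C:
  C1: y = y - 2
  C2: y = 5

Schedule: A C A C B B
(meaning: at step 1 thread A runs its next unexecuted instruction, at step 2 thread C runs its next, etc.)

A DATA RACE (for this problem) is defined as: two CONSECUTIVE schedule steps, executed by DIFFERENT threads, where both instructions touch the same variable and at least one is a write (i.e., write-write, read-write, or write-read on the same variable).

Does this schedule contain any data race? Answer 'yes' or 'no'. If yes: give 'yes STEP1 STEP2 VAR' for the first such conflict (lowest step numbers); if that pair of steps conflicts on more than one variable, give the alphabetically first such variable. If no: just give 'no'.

Steps 1,2: A(r=x,w=x) vs C(r=y,w=y). No conflict.
Steps 2,3: C(r=y,w=y) vs A(r=-,w=x). No conflict.
Steps 3,4: A(r=-,w=x) vs C(r=-,w=y). No conflict.
Steps 4,5: C(r=-,w=y) vs B(r=x,w=x). No conflict.
Steps 5,6: same thread (B). No race.

Answer: no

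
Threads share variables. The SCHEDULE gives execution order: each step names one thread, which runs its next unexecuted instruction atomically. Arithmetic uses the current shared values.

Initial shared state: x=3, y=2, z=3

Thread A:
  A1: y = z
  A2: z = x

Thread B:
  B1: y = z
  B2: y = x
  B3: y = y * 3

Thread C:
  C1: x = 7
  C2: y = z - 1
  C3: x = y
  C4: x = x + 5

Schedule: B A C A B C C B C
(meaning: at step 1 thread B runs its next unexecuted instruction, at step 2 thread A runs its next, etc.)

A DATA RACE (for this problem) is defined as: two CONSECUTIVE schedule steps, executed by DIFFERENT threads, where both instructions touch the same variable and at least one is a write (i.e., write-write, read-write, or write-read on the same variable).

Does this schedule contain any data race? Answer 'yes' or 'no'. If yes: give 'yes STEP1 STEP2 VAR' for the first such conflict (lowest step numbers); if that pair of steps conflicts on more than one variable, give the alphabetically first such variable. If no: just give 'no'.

Answer: yes 1 2 y

Derivation:
Steps 1,2: B(y = z) vs A(y = z). RACE on y (W-W).
Steps 2,3: A(r=z,w=y) vs C(r=-,w=x). No conflict.
Steps 3,4: C(x = 7) vs A(z = x). RACE on x (W-R).
Steps 4,5: A(r=x,w=z) vs B(r=x,w=y). No conflict.
Steps 5,6: B(y = x) vs C(y = z - 1). RACE on y (W-W).
Steps 6,7: same thread (C). No race.
Steps 7,8: C(x = y) vs B(y = y * 3). RACE on y (R-W).
Steps 8,9: B(r=y,w=y) vs C(r=x,w=x). No conflict.
First conflict at steps 1,2.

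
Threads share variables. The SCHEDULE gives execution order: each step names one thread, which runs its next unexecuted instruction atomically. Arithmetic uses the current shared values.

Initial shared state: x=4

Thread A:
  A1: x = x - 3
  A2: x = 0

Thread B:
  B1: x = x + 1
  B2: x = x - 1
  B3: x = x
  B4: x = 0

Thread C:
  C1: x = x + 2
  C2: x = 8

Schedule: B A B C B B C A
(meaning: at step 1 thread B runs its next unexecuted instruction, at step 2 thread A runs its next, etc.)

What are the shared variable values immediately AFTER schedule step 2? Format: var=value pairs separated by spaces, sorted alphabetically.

Answer: x=2

Derivation:
Step 1: thread B executes B1 (x = x + 1). Shared: x=5. PCs: A@0 B@1 C@0
Step 2: thread A executes A1 (x = x - 3). Shared: x=2. PCs: A@1 B@1 C@0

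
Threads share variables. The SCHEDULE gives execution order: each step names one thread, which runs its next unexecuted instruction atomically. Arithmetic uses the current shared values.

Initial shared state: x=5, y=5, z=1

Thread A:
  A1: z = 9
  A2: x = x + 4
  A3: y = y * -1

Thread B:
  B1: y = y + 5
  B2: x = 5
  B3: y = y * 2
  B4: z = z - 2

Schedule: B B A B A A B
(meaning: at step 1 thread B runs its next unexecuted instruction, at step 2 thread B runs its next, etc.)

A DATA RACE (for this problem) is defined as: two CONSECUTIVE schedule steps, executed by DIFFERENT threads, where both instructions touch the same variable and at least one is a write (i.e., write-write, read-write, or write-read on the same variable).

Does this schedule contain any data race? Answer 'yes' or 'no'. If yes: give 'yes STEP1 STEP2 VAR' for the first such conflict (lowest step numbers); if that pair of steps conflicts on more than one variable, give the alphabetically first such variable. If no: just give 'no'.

Steps 1,2: same thread (B). No race.
Steps 2,3: B(r=-,w=x) vs A(r=-,w=z). No conflict.
Steps 3,4: A(r=-,w=z) vs B(r=y,w=y). No conflict.
Steps 4,5: B(r=y,w=y) vs A(r=x,w=x). No conflict.
Steps 5,6: same thread (A). No race.
Steps 6,7: A(r=y,w=y) vs B(r=z,w=z). No conflict.

Answer: no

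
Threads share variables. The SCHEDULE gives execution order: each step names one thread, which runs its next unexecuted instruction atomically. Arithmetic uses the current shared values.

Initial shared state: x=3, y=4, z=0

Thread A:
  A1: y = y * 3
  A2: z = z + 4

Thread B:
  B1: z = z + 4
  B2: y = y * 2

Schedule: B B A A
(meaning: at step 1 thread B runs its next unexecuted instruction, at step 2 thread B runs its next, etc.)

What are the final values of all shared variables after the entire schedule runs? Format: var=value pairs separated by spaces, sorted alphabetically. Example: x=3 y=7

Step 1: thread B executes B1 (z = z + 4). Shared: x=3 y=4 z=4. PCs: A@0 B@1
Step 2: thread B executes B2 (y = y * 2). Shared: x=3 y=8 z=4. PCs: A@0 B@2
Step 3: thread A executes A1 (y = y * 3). Shared: x=3 y=24 z=4. PCs: A@1 B@2
Step 4: thread A executes A2 (z = z + 4). Shared: x=3 y=24 z=8. PCs: A@2 B@2

Answer: x=3 y=24 z=8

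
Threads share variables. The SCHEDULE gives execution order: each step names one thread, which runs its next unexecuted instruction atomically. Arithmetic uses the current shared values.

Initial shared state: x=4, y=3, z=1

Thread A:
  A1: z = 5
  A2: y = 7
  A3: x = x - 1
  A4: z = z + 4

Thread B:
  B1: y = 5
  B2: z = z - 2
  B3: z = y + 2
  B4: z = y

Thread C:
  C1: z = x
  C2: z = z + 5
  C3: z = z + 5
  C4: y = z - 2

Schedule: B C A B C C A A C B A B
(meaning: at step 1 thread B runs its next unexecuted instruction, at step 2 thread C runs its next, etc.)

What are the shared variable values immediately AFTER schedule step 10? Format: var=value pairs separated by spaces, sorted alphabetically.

Answer: x=3 y=11 z=13

Derivation:
Step 1: thread B executes B1 (y = 5). Shared: x=4 y=5 z=1. PCs: A@0 B@1 C@0
Step 2: thread C executes C1 (z = x). Shared: x=4 y=5 z=4. PCs: A@0 B@1 C@1
Step 3: thread A executes A1 (z = 5). Shared: x=4 y=5 z=5. PCs: A@1 B@1 C@1
Step 4: thread B executes B2 (z = z - 2). Shared: x=4 y=5 z=3. PCs: A@1 B@2 C@1
Step 5: thread C executes C2 (z = z + 5). Shared: x=4 y=5 z=8. PCs: A@1 B@2 C@2
Step 6: thread C executes C3 (z = z + 5). Shared: x=4 y=5 z=13. PCs: A@1 B@2 C@3
Step 7: thread A executes A2 (y = 7). Shared: x=4 y=7 z=13. PCs: A@2 B@2 C@3
Step 8: thread A executes A3 (x = x - 1). Shared: x=3 y=7 z=13. PCs: A@3 B@2 C@3
Step 9: thread C executes C4 (y = z - 2). Shared: x=3 y=11 z=13. PCs: A@3 B@2 C@4
Step 10: thread B executes B3 (z = y + 2). Shared: x=3 y=11 z=13. PCs: A@3 B@3 C@4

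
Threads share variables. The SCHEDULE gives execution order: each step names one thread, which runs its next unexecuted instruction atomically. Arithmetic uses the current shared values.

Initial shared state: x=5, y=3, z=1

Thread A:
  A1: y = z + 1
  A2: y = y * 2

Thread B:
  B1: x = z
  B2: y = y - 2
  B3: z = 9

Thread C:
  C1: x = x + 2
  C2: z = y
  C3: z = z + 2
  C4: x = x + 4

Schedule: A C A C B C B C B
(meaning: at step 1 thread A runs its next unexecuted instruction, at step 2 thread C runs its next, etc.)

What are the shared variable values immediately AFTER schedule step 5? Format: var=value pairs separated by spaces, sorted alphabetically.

Answer: x=4 y=4 z=4

Derivation:
Step 1: thread A executes A1 (y = z + 1). Shared: x=5 y=2 z=1. PCs: A@1 B@0 C@0
Step 2: thread C executes C1 (x = x + 2). Shared: x=7 y=2 z=1. PCs: A@1 B@0 C@1
Step 3: thread A executes A2 (y = y * 2). Shared: x=7 y=4 z=1. PCs: A@2 B@0 C@1
Step 4: thread C executes C2 (z = y). Shared: x=7 y=4 z=4. PCs: A@2 B@0 C@2
Step 5: thread B executes B1 (x = z). Shared: x=4 y=4 z=4. PCs: A@2 B@1 C@2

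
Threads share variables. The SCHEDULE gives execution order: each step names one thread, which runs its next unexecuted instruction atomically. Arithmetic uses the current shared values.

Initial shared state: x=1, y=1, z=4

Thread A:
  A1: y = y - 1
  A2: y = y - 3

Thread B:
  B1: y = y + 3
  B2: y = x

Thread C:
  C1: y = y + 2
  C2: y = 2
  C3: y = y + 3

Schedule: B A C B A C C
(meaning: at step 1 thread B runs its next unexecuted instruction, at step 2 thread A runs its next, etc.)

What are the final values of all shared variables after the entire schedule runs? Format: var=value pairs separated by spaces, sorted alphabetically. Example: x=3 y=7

Answer: x=1 y=5 z=4

Derivation:
Step 1: thread B executes B1 (y = y + 3). Shared: x=1 y=4 z=4. PCs: A@0 B@1 C@0
Step 2: thread A executes A1 (y = y - 1). Shared: x=1 y=3 z=4. PCs: A@1 B@1 C@0
Step 3: thread C executes C1 (y = y + 2). Shared: x=1 y=5 z=4. PCs: A@1 B@1 C@1
Step 4: thread B executes B2 (y = x). Shared: x=1 y=1 z=4. PCs: A@1 B@2 C@1
Step 5: thread A executes A2 (y = y - 3). Shared: x=1 y=-2 z=4. PCs: A@2 B@2 C@1
Step 6: thread C executes C2 (y = 2). Shared: x=1 y=2 z=4. PCs: A@2 B@2 C@2
Step 7: thread C executes C3 (y = y + 3). Shared: x=1 y=5 z=4. PCs: A@2 B@2 C@3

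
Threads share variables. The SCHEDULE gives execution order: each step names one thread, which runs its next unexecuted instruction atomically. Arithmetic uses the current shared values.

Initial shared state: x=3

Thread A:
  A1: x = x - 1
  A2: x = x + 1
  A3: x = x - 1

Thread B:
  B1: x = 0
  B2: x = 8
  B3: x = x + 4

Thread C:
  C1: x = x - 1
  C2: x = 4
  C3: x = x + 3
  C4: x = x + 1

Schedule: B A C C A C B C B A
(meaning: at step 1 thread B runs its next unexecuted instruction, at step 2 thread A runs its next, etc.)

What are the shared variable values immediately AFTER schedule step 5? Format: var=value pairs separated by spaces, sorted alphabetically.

Step 1: thread B executes B1 (x = 0). Shared: x=0. PCs: A@0 B@1 C@0
Step 2: thread A executes A1 (x = x - 1). Shared: x=-1. PCs: A@1 B@1 C@0
Step 3: thread C executes C1 (x = x - 1). Shared: x=-2. PCs: A@1 B@1 C@1
Step 4: thread C executes C2 (x = 4). Shared: x=4. PCs: A@1 B@1 C@2
Step 5: thread A executes A2 (x = x + 1). Shared: x=5. PCs: A@2 B@1 C@2

Answer: x=5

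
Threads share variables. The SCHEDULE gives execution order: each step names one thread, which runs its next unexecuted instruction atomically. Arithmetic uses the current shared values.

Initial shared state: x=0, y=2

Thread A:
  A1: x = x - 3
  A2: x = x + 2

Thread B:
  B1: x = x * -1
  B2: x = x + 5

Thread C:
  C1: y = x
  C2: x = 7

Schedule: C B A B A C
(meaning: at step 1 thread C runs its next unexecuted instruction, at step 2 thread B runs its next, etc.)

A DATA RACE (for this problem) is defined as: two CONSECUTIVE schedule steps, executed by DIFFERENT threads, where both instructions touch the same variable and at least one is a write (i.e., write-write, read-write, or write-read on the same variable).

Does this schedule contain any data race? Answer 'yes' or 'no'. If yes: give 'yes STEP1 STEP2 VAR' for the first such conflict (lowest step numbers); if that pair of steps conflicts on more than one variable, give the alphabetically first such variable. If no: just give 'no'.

Steps 1,2: C(y = x) vs B(x = x * -1). RACE on x (R-W).
Steps 2,3: B(x = x * -1) vs A(x = x - 3). RACE on x (W-W).
Steps 3,4: A(x = x - 3) vs B(x = x + 5). RACE on x (W-W).
Steps 4,5: B(x = x + 5) vs A(x = x + 2). RACE on x (W-W).
Steps 5,6: A(x = x + 2) vs C(x = 7). RACE on x (W-W).
First conflict at steps 1,2.

Answer: yes 1 2 x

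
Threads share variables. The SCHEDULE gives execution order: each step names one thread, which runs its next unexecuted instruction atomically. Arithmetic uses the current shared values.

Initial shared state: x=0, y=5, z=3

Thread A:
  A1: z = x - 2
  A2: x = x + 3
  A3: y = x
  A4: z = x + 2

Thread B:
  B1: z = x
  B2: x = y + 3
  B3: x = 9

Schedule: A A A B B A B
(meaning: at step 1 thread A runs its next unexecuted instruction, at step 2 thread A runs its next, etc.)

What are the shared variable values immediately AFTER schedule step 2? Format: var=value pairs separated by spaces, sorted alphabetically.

Step 1: thread A executes A1 (z = x - 2). Shared: x=0 y=5 z=-2. PCs: A@1 B@0
Step 2: thread A executes A2 (x = x + 3). Shared: x=3 y=5 z=-2. PCs: A@2 B@0

Answer: x=3 y=5 z=-2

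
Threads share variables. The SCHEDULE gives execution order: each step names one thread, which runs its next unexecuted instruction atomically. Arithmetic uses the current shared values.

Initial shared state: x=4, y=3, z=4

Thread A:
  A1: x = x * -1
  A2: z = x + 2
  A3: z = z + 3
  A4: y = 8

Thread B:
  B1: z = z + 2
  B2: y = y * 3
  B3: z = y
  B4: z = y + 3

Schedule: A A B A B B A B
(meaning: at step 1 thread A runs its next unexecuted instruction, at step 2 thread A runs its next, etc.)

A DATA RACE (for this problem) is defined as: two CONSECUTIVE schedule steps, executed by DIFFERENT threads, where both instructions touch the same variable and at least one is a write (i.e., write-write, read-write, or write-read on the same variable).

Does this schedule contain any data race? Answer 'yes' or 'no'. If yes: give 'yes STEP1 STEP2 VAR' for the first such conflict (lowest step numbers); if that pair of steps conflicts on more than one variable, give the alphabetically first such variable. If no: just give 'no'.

Answer: yes 2 3 z

Derivation:
Steps 1,2: same thread (A). No race.
Steps 2,3: A(z = x + 2) vs B(z = z + 2). RACE on z (W-W).
Steps 3,4: B(z = z + 2) vs A(z = z + 3). RACE on z (W-W).
Steps 4,5: A(r=z,w=z) vs B(r=y,w=y). No conflict.
Steps 5,6: same thread (B). No race.
Steps 6,7: B(z = y) vs A(y = 8). RACE on y (R-W).
Steps 7,8: A(y = 8) vs B(z = y + 3). RACE on y (W-R).
First conflict at steps 2,3.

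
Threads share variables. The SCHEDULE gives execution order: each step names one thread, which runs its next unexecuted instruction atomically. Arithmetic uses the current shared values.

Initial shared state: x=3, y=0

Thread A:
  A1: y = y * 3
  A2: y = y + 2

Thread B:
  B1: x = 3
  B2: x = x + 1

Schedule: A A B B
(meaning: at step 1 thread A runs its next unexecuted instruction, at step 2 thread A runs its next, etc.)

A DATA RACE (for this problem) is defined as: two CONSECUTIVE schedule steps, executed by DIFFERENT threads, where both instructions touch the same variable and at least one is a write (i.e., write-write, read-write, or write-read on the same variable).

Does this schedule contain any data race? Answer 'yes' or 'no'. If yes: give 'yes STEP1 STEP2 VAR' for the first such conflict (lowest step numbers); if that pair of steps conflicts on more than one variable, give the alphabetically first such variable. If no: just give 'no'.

Steps 1,2: same thread (A). No race.
Steps 2,3: A(r=y,w=y) vs B(r=-,w=x). No conflict.
Steps 3,4: same thread (B). No race.

Answer: no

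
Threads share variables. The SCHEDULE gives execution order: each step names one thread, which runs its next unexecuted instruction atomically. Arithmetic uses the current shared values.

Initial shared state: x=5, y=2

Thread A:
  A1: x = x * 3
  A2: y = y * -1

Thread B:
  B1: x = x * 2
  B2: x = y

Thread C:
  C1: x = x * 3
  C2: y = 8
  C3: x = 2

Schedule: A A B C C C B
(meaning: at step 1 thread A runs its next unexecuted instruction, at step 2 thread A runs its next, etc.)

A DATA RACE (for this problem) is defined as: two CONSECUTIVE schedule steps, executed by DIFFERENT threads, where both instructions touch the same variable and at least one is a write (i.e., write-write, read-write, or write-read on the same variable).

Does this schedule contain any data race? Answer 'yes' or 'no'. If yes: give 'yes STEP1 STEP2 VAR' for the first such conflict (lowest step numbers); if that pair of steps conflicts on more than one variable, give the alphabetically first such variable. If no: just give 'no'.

Answer: yes 3 4 x

Derivation:
Steps 1,2: same thread (A). No race.
Steps 2,3: A(r=y,w=y) vs B(r=x,w=x). No conflict.
Steps 3,4: B(x = x * 2) vs C(x = x * 3). RACE on x (W-W).
Steps 4,5: same thread (C). No race.
Steps 5,6: same thread (C). No race.
Steps 6,7: C(x = 2) vs B(x = y). RACE on x (W-W).
First conflict at steps 3,4.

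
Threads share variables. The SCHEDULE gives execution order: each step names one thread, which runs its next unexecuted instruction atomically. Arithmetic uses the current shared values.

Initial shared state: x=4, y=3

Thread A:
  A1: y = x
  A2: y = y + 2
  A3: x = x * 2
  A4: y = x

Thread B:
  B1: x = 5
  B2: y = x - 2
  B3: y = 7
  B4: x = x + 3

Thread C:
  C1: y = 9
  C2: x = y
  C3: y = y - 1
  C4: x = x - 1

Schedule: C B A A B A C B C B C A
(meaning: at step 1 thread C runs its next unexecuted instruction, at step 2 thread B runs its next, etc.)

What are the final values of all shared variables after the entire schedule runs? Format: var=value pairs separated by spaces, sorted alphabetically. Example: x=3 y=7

Step 1: thread C executes C1 (y = 9). Shared: x=4 y=9. PCs: A@0 B@0 C@1
Step 2: thread B executes B1 (x = 5). Shared: x=5 y=9. PCs: A@0 B@1 C@1
Step 3: thread A executes A1 (y = x). Shared: x=5 y=5. PCs: A@1 B@1 C@1
Step 4: thread A executes A2 (y = y + 2). Shared: x=5 y=7. PCs: A@2 B@1 C@1
Step 5: thread B executes B2 (y = x - 2). Shared: x=5 y=3. PCs: A@2 B@2 C@1
Step 6: thread A executes A3 (x = x * 2). Shared: x=10 y=3. PCs: A@3 B@2 C@1
Step 7: thread C executes C2 (x = y). Shared: x=3 y=3. PCs: A@3 B@2 C@2
Step 8: thread B executes B3 (y = 7). Shared: x=3 y=7. PCs: A@3 B@3 C@2
Step 9: thread C executes C3 (y = y - 1). Shared: x=3 y=6. PCs: A@3 B@3 C@3
Step 10: thread B executes B4 (x = x + 3). Shared: x=6 y=6. PCs: A@3 B@4 C@3
Step 11: thread C executes C4 (x = x - 1). Shared: x=5 y=6. PCs: A@3 B@4 C@4
Step 12: thread A executes A4 (y = x). Shared: x=5 y=5. PCs: A@4 B@4 C@4

Answer: x=5 y=5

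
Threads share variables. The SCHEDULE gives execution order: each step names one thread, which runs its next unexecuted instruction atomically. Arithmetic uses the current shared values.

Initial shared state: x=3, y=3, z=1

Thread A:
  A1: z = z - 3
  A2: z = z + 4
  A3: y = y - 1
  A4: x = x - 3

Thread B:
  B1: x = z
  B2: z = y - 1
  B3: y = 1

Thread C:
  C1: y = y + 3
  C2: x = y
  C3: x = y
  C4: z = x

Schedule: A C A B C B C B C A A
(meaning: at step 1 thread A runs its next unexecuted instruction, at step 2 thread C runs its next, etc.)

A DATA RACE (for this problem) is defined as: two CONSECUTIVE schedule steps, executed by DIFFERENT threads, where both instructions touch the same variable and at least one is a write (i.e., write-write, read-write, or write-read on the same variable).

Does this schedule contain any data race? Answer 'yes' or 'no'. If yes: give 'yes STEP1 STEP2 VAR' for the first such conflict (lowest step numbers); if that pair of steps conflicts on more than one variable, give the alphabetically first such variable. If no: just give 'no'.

Steps 1,2: A(r=z,w=z) vs C(r=y,w=y). No conflict.
Steps 2,3: C(r=y,w=y) vs A(r=z,w=z). No conflict.
Steps 3,4: A(z = z + 4) vs B(x = z). RACE on z (W-R).
Steps 4,5: B(x = z) vs C(x = y). RACE on x (W-W).
Steps 5,6: C(r=y,w=x) vs B(r=y,w=z). No conflict.
Steps 6,7: B(r=y,w=z) vs C(r=y,w=x). No conflict.
Steps 7,8: C(x = y) vs B(y = 1). RACE on y (R-W).
Steps 8,9: B(r=-,w=y) vs C(r=x,w=z). No conflict.
Steps 9,10: C(r=x,w=z) vs A(r=y,w=y). No conflict.
Steps 10,11: same thread (A). No race.
First conflict at steps 3,4.

Answer: yes 3 4 z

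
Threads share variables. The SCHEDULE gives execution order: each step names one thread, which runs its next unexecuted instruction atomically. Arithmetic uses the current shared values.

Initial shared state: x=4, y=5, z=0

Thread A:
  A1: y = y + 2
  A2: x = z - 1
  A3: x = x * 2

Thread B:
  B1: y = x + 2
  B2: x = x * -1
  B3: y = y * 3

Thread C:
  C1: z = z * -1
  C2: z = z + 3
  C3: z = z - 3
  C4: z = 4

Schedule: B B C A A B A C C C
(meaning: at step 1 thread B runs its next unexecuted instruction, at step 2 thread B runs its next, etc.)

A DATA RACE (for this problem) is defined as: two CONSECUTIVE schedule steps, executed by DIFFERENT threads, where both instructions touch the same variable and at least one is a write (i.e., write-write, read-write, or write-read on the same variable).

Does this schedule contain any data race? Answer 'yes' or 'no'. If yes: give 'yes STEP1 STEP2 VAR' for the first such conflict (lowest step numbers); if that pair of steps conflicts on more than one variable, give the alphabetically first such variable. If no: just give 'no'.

Steps 1,2: same thread (B). No race.
Steps 2,3: B(r=x,w=x) vs C(r=z,w=z). No conflict.
Steps 3,4: C(r=z,w=z) vs A(r=y,w=y). No conflict.
Steps 4,5: same thread (A). No race.
Steps 5,6: A(r=z,w=x) vs B(r=y,w=y). No conflict.
Steps 6,7: B(r=y,w=y) vs A(r=x,w=x). No conflict.
Steps 7,8: A(r=x,w=x) vs C(r=z,w=z). No conflict.
Steps 8,9: same thread (C). No race.
Steps 9,10: same thread (C). No race.

Answer: no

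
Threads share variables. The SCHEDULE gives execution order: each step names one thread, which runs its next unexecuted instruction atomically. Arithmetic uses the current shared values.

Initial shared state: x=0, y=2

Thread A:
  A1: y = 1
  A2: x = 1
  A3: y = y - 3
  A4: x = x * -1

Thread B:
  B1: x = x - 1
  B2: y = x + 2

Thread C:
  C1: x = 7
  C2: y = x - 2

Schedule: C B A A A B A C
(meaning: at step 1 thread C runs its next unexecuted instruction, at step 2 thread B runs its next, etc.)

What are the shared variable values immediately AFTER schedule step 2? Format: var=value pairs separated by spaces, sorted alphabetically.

Answer: x=6 y=2

Derivation:
Step 1: thread C executes C1 (x = 7). Shared: x=7 y=2. PCs: A@0 B@0 C@1
Step 2: thread B executes B1 (x = x - 1). Shared: x=6 y=2. PCs: A@0 B@1 C@1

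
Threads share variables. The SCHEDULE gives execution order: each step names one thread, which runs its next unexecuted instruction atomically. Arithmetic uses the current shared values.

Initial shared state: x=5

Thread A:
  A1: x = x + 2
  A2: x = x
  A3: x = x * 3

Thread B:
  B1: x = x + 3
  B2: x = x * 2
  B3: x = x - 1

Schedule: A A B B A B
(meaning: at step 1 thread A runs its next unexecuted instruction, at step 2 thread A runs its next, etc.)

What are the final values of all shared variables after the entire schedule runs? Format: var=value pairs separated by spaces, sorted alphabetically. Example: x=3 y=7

Answer: x=59

Derivation:
Step 1: thread A executes A1 (x = x + 2). Shared: x=7. PCs: A@1 B@0
Step 2: thread A executes A2 (x = x). Shared: x=7. PCs: A@2 B@0
Step 3: thread B executes B1 (x = x + 3). Shared: x=10. PCs: A@2 B@1
Step 4: thread B executes B2 (x = x * 2). Shared: x=20. PCs: A@2 B@2
Step 5: thread A executes A3 (x = x * 3). Shared: x=60. PCs: A@3 B@2
Step 6: thread B executes B3 (x = x - 1). Shared: x=59. PCs: A@3 B@3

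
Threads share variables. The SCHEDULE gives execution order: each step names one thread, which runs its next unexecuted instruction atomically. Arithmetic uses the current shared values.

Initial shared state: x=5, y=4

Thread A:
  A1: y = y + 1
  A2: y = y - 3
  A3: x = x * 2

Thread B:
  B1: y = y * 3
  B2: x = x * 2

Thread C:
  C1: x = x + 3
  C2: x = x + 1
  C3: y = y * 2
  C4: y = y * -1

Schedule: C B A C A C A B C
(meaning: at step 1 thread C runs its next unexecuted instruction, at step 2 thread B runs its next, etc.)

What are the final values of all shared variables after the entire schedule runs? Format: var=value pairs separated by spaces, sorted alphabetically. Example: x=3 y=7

Step 1: thread C executes C1 (x = x + 3). Shared: x=8 y=4. PCs: A@0 B@0 C@1
Step 2: thread B executes B1 (y = y * 3). Shared: x=8 y=12. PCs: A@0 B@1 C@1
Step 3: thread A executes A1 (y = y + 1). Shared: x=8 y=13. PCs: A@1 B@1 C@1
Step 4: thread C executes C2 (x = x + 1). Shared: x=9 y=13. PCs: A@1 B@1 C@2
Step 5: thread A executes A2 (y = y - 3). Shared: x=9 y=10. PCs: A@2 B@1 C@2
Step 6: thread C executes C3 (y = y * 2). Shared: x=9 y=20. PCs: A@2 B@1 C@3
Step 7: thread A executes A3 (x = x * 2). Shared: x=18 y=20. PCs: A@3 B@1 C@3
Step 8: thread B executes B2 (x = x * 2). Shared: x=36 y=20. PCs: A@3 B@2 C@3
Step 9: thread C executes C4 (y = y * -1). Shared: x=36 y=-20. PCs: A@3 B@2 C@4

Answer: x=36 y=-20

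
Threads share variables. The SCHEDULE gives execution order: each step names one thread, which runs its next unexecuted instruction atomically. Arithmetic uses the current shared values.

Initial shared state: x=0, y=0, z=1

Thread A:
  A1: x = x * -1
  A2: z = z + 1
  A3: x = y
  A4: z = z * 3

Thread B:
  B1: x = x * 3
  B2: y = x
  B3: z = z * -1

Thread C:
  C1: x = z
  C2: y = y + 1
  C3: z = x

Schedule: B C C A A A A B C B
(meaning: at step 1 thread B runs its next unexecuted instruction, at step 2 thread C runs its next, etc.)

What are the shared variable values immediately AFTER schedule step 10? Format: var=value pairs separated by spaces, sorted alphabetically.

Answer: x=1 y=1 z=-1

Derivation:
Step 1: thread B executes B1 (x = x * 3). Shared: x=0 y=0 z=1. PCs: A@0 B@1 C@0
Step 2: thread C executes C1 (x = z). Shared: x=1 y=0 z=1. PCs: A@0 B@1 C@1
Step 3: thread C executes C2 (y = y + 1). Shared: x=1 y=1 z=1. PCs: A@0 B@1 C@2
Step 4: thread A executes A1 (x = x * -1). Shared: x=-1 y=1 z=1. PCs: A@1 B@1 C@2
Step 5: thread A executes A2 (z = z + 1). Shared: x=-1 y=1 z=2. PCs: A@2 B@1 C@2
Step 6: thread A executes A3 (x = y). Shared: x=1 y=1 z=2. PCs: A@3 B@1 C@2
Step 7: thread A executes A4 (z = z * 3). Shared: x=1 y=1 z=6. PCs: A@4 B@1 C@2
Step 8: thread B executes B2 (y = x). Shared: x=1 y=1 z=6. PCs: A@4 B@2 C@2
Step 9: thread C executes C3 (z = x). Shared: x=1 y=1 z=1. PCs: A@4 B@2 C@3
Step 10: thread B executes B3 (z = z * -1). Shared: x=1 y=1 z=-1. PCs: A@4 B@3 C@3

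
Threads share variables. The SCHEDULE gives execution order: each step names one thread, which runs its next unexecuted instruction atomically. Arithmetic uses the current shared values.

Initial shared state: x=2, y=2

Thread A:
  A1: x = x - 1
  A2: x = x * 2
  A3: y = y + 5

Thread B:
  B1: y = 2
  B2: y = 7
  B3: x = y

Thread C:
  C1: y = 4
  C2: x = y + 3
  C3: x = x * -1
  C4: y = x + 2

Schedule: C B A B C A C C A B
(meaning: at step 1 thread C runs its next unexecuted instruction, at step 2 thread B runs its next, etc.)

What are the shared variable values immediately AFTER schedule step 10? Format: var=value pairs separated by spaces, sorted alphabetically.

Answer: x=-13 y=-13

Derivation:
Step 1: thread C executes C1 (y = 4). Shared: x=2 y=4. PCs: A@0 B@0 C@1
Step 2: thread B executes B1 (y = 2). Shared: x=2 y=2. PCs: A@0 B@1 C@1
Step 3: thread A executes A1 (x = x - 1). Shared: x=1 y=2. PCs: A@1 B@1 C@1
Step 4: thread B executes B2 (y = 7). Shared: x=1 y=7. PCs: A@1 B@2 C@1
Step 5: thread C executes C2 (x = y + 3). Shared: x=10 y=7. PCs: A@1 B@2 C@2
Step 6: thread A executes A2 (x = x * 2). Shared: x=20 y=7. PCs: A@2 B@2 C@2
Step 7: thread C executes C3 (x = x * -1). Shared: x=-20 y=7. PCs: A@2 B@2 C@3
Step 8: thread C executes C4 (y = x + 2). Shared: x=-20 y=-18. PCs: A@2 B@2 C@4
Step 9: thread A executes A3 (y = y + 5). Shared: x=-20 y=-13. PCs: A@3 B@2 C@4
Step 10: thread B executes B3 (x = y). Shared: x=-13 y=-13. PCs: A@3 B@3 C@4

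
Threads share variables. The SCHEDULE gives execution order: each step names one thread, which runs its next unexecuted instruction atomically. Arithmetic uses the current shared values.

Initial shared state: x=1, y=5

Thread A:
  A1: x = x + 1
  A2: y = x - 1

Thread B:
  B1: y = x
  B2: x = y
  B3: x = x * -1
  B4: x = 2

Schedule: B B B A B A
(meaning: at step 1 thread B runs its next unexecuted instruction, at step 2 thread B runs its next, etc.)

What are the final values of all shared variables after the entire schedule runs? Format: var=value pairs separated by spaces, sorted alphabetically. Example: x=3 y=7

Step 1: thread B executes B1 (y = x). Shared: x=1 y=1. PCs: A@0 B@1
Step 2: thread B executes B2 (x = y). Shared: x=1 y=1. PCs: A@0 B@2
Step 3: thread B executes B3 (x = x * -1). Shared: x=-1 y=1. PCs: A@0 B@3
Step 4: thread A executes A1 (x = x + 1). Shared: x=0 y=1. PCs: A@1 B@3
Step 5: thread B executes B4 (x = 2). Shared: x=2 y=1. PCs: A@1 B@4
Step 6: thread A executes A2 (y = x - 1). Shared: x=2 y=1. PCs: A@2 B@4

Answer: x=2 y=1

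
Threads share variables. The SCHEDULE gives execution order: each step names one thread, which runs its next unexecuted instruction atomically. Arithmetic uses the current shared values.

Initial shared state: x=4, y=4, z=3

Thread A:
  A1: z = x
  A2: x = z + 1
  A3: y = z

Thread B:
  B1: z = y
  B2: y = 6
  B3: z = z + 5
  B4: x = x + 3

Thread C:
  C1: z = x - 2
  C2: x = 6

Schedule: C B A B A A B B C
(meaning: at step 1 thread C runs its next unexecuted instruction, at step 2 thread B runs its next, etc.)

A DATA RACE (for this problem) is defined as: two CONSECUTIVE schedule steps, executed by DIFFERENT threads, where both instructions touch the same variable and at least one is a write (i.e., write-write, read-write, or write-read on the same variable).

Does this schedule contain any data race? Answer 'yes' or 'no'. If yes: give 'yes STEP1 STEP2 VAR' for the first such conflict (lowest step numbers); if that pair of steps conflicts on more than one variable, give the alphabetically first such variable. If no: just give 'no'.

Steps 1,2: C(z = x - 2) vs B(z = y). RACE on z (W-W).
Steps 2,3: B(z = y) vs A(z = x). RACE on z (W-W).
Steps 3,4: A(r=x,w=z) vs B(r=-,w=y). No conflict.
Steps 4,5: B(r=-,w=y) vs A(r=z,w=x). No conflict.
Steps 5,6: same thread (A). No race.
Steps 6,7: A(y = z) vs B(z = z + 5). RACE on z (R-W).
Steps 7,8: same thread (B). No race.
Steps 8,9: B(x = x + 3) vs C(x = 6). RACE on x (W-W).
First conflict at steps 1,2.

Answer: yes 1 2 z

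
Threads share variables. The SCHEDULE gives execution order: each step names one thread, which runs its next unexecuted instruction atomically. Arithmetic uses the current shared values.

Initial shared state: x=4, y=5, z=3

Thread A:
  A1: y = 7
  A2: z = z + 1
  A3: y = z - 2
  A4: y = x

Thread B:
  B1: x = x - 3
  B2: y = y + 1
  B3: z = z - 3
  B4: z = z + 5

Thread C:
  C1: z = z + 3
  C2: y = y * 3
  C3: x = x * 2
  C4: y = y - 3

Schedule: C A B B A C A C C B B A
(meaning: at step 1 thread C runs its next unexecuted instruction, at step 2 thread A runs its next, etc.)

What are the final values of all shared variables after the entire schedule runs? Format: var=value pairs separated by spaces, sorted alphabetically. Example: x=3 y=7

Step 1: thread C executes C1 (z = z + 3). Shared: x=4 y=5 z=6. PCs: A@0 B@0 C@1
Step 2: thread A executes A1 (y = 7). Shared: x=4 y=7 z=6. PCs: A@1 B@0 C@1
Step 3: thread B executes B1 (x = x - 3). Shared: x=1 y=7 z=6. PCs: A@1 B@1 C@1
Step 4: thread B executes B2 (y = y + 1). Shared: x=1 y=8 z=6. PCs: A@1 B@2 C@1
Step 5: thread A executes A2 (z = z + 1). Shared: x=1 y=8 z=7. PCs: A@2 B@2 C@1
Step 6: thread C executes C2 (y = y * 3). Shared: x=1 y=24 z=7. PCs: A@2 B@2 C@2
Step 7: thread A executes A3 (y = z - 2). Shared: x=1 y=5 z=7. PCs: A@3 B@2 C@2
Step 8: thread C executes C3 (x = x * 2). Shared: x=2 y=5 z=7. PCs: A@3 B@2 C@3
Step 9: thread C executes C4 (y = y - 3). Shared: x=2 y=2 z=7. PCs: A@3 B@2 C@4
Step 10: thread B executes B3 (z = z - 3). Shared: x=2 y=2 z=4. PCs: A@3 B@3 C@4
Step 11: thread B executes B4 (z = z + 5). Shared: x=2 y=2 z=9. PCs: A@3 B@4 C@4
Step 12: thread A executes A4 (y = x). Shared: x=2 y=2 z=9. PCs: A@4 B@4 C@4

Answer: x=2 y=2 z=9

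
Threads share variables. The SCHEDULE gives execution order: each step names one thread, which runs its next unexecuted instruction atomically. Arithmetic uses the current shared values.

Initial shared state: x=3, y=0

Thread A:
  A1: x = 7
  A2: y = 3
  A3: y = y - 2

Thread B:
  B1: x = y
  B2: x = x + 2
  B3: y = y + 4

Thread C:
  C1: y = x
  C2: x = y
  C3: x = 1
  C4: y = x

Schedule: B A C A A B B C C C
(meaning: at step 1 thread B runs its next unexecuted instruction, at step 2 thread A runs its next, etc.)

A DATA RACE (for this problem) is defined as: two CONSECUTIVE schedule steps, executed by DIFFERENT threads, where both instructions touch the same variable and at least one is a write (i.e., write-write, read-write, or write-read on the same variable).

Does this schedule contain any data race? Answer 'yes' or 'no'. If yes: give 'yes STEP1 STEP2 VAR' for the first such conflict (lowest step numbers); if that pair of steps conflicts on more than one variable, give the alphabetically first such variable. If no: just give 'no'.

Steps 1,2: B(x = y) vs A(x = 7). RACE on x (W-W).
Steps 2,3: A(x = 7) vs C(y = x). RACE on x (W-R).
Steps 3,4: C(y = x) vs A(y = 3). RACE on y (W-W).
Steps 4,5: same thread (A). No race.
Steps 5,6: A(r=y,w=y) vs B(r=x,w=x). No conflict.
Steps 6,7: same thread (B). No race.
Steps 7,8: B(y = y + 4) vs C(x = y). RACE on y (W-R).
Steps 8,9: same thread (C). No race.
Steps 9,10: same thread (C). No race.
First conflict at steps 1,2.

Answer: yes 1 2 x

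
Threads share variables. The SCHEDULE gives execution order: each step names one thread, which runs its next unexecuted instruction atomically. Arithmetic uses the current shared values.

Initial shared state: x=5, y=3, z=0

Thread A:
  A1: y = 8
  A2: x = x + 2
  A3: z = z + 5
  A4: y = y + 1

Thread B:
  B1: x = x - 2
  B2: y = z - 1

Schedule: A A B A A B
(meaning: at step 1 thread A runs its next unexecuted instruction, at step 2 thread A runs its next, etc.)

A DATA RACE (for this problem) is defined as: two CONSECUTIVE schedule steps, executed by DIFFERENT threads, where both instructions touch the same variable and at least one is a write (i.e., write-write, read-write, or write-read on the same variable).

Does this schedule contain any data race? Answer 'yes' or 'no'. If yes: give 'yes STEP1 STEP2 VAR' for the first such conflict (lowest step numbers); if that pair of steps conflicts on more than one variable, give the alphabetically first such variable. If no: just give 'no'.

Steps 1,2: same thread (A). No race.
Steps 2,3: A(x = x + 2) vs B(x = x - 2). RACE on x (W-W).
Steps 3,4: B(r=x,w=x) vs A(r=z,w=z). No conflict.
Steps 4,5: same thread (A). No race.
Steps 5,6: A(y = y + 1) vs B(y = z - 1). RACE on y (W-W).
First conflict at steps 2,3.

Answer: yes 2 3 x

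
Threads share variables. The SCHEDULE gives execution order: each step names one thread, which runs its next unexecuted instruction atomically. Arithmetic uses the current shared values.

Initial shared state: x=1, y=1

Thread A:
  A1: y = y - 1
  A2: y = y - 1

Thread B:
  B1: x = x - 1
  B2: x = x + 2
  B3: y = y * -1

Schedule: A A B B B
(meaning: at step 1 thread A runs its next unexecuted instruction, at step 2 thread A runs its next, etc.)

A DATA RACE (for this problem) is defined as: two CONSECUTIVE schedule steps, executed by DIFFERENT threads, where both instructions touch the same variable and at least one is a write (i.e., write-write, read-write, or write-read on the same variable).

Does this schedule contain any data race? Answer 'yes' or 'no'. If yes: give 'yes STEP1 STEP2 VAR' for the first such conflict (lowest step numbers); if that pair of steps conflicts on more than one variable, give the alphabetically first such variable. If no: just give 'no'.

Steps 1,2: same thread (A). No race.
Steps 2,3: A(r=y,w=y) vs B(r=x,w=x). No conflict.
Steps 3,4: same thread (B). No race.
Steps 4,5: same thread (B). No race.

Answer: no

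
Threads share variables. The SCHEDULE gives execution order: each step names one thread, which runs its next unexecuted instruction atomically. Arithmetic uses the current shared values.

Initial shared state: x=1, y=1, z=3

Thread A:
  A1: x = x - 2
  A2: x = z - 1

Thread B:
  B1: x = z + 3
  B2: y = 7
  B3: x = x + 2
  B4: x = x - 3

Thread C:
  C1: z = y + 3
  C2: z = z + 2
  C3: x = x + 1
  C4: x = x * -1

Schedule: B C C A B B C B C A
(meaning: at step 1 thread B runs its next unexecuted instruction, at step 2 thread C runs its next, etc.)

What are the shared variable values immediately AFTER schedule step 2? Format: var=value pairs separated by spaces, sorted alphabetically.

Answer: x=6 y=1 z=4

Derivation:
Step 1: thread B executes B1 (x = z + 3). Shared: x=6 y=1 z=3. PCs: A@0 B@1 C@0
Step 2: thread C executes C1 (z = y + 3). Shared: x=6 y=1 z=4. PCs: A@0 B@1 C@1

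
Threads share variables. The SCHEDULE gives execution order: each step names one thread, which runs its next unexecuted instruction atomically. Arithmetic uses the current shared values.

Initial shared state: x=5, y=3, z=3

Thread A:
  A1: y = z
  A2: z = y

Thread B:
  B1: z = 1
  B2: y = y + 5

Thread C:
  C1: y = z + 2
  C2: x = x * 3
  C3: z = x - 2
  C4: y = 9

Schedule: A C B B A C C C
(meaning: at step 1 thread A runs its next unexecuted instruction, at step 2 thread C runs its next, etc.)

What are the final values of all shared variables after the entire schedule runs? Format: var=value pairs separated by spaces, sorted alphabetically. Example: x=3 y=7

Step 1: thread A executes A1 (y = z). Shared: x=5 y=3 z=3. PCs: A@1 B@0 C@0
Step 2: thread C executes C1 (y = z + 2). Shared: x=5 y=5 z=3. PCs: A@1 B@0 C@1
Step 3: thread B executes B1 (z = 1). Shared: x=5 y=5 z=1. PCs: A@1 B@1 C@1
Step 4: thread B executes B2 (y = y + 5). Shared: x=5 y=10 z=1. PCs: A@1 B@2 C@1
Step 5: thread A executes A2 (z = y). Shared: x=5 y=10 z=10. PCs: A@2 B@2 C@1
Step 6: thread C executes C2 (x = x * 3). Shared: x=15 y=10 z=10. PCs: A@2 B@2 C@2
Step 7: thread C executes C3 (z = x - 2). Shared: x=15 y=10 z=13. PCs: A@2 B@2 C@3
Step 8: thread C executes C4 (y = 9). Shared: x=15 y=9 z=13. PCs: A@2 B@2 C@4

Answer: x=15 y=9 z=13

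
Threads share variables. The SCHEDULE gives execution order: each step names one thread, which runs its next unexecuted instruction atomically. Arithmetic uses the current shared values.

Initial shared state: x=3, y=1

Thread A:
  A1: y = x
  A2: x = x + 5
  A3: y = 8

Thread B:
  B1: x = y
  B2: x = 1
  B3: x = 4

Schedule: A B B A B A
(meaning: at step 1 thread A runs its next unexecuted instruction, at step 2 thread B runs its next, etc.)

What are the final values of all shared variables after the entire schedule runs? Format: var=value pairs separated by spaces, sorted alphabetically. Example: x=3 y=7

Answer: x=4 y=8

Derivation:
Step 1: thread A executes A1 (y = x). Shared: x=3 y=3. PCs: A@1 B@0
Step 2: thread B executes B1 (x = y). Shared: x=3 y=3. PCs: A@1 B@1
Step 3: thread B executes B2 (x = 1). Shared: x=1 y=3. PCs: A@1 B@2
Step 4: thread A executes A2 (x = x + 5). Shared: x=6 y=3. PCs: A@2 B@2
Step 5: thread B executes B3 (x = 4). Shared: x=4 y=3. PCs: A@2 B@3
Step 6: thread A executes A3 (y = 8). Shared: x=4 y=8. PCs: A@3 B@3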